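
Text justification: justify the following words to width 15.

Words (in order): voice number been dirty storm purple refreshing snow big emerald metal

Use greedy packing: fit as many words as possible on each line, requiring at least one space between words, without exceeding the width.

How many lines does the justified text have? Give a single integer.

Line 1: ['voice', 'number'] (min_width=12, slack=3)
Line 2: ['been', 'dirty'] (min_width=10, slack=5)
Line 3: ['storm', 'purple'] (min_width=12, slack=3)
Line 4: ['refreshing', 'snow'] (min_width=15, slack=0)
Line 5: ['big', 'emerald'] (min_width=11, slack=4)
Line 6: ['metal'] (min_width=5, slack=10)
Total lines: 6

Answer: 6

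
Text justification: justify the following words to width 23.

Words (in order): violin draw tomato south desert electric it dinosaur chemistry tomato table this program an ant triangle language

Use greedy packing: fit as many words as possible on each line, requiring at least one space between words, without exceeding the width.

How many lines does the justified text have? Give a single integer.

Line 1: ['violin', 'draw', 'tomato'] (min_width=18, slack=5)
Line 2: ['south', 'desert', 'electric'] (min_width=21, slack=2)
Line 3: ['it', 'dinosaur', 'chemistry'] (min_width=21, slack=2)
Line 4: ['tomato', 'table', 'this'] (min_width=17, slack=6)
Line 5: ['program', 'an', 'ant', 'triangle'] (min_width=23, slack=0)
Line 6: ['language'] (min_width=8, slack=15)
Total lines: 6

Answer: 6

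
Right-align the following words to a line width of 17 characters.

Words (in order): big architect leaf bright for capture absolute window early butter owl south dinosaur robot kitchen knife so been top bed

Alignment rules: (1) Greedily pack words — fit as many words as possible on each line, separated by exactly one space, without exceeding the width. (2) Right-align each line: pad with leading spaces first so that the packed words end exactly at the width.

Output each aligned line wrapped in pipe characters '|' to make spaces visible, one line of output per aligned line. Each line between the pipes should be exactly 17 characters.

Answer: |    big architect|
|  leaf bright for|
| capture absolute|
|     window early|
| butter owl south|
|   dinosaur robot|
| kitchen knife so|
|     been top bed|

Derivation:
Line 1: ['big', 'architect'] (min_width=13, slack=4)
Line 2: ['leaf', 'bright', 'for'] (min_width=15, slack=2)
Line 3: ['capture', 'absolute'] (min_width=16, slack=1)
Line 4: ['window', 'early'] (min_width=12, slack=5)
Line 5: ['butter', 'owl', 'south'] (min_width=16, slack=1)
Line 6: ['dinosaur', 'robot'] (min_width=14, slack=3)
Line 7: ['kitchen', 'knife', 'so'] (min_width=16, slack=1)
Line 8: ['been', 'top', 'bed'] (min_width=12, slack=5)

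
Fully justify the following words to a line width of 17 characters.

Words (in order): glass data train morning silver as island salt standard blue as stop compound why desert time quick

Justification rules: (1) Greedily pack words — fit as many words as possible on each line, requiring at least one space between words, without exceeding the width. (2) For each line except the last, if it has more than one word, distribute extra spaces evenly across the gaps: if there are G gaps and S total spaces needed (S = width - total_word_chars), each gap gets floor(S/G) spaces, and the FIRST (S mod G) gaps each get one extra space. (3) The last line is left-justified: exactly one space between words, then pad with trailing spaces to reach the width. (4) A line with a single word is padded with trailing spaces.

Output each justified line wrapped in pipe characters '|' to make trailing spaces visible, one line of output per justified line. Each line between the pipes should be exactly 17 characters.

Answer: |glass  data train|
|morning silver as|
|island       salt|
|standard  blue as|
|stop compound why|
|desert time quick|

Derivation:
Line 1: ['glass', 'data', 'train'] (min_width=16, slack=1)
Line 2: ['morning', 'silver', 'as'] (min_width=17, slack=0)
Line 3: ['island', 'salt'] (min_width=11, slack=6)
Line 4: ['standard', 'blue', 'as'] (min_width=16, slack=1)
Line 5: ['stop', 'compound', 'why'] (min_width=17, slack=0)
Line 6: ['desert', 'time', 'quick'] (min_width=17, slack=0)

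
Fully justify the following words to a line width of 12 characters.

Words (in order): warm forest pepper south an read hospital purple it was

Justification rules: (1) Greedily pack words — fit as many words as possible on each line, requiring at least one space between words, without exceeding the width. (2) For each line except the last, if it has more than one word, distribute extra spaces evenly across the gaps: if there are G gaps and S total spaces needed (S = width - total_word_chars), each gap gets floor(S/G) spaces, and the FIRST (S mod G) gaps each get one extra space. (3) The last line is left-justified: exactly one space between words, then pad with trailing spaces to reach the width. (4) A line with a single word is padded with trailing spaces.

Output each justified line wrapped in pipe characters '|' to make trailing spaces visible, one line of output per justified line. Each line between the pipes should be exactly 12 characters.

Line 1: ['warm', 'forest'] (min_width=11, slack=1)
Line 2: ['pepper', 'south'] (min_width=12, slack=0)
Line 3: ['an', 'read'] (min_width=7, slack=5)
Line 4: ['hospital'] (min_width=8, slack=4)
Line 5: ['purple', 'it'] (min_width=9, slack=3)
Line 6: ['was'] (min_width=3, slack=9)

Answer: |warm  forest|
|pepper south|
|an      read|
|hospital    |
|purple    it|
|was         |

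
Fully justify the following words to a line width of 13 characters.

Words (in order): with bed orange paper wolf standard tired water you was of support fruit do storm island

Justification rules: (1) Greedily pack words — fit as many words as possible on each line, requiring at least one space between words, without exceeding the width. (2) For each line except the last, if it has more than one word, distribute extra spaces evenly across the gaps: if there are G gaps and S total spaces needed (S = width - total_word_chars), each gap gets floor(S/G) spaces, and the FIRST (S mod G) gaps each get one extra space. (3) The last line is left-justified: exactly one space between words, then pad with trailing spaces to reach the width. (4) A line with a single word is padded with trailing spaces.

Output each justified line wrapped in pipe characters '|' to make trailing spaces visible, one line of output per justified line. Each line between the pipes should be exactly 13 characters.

Answer: |with      bed|
|orange  paper|
|wolf standard|
|tired   water|
|you   was  of|
|support fruit|
|do      storm|
|island       |

Derivation:
Line 1: ['with', 'bed'] (min_width=8, slack=5)
Line 2: ['orange', 'paper'] (min_width=12, slack=1)
Line 3: ['wolf', 'standard'] (min_width=13, slack=0)
Line 4: ['tired', 'water'] (min_width=11, slack=2)
Line 5: ['you', 'was', 'of'] (min_width=10, slack=3)
Line 6: ['support', 'fruit'] (min_width=13, slack=0)
Line 7: ['do', 'storm'] (min_width=8, slack=5)
Line 8: ['island'] (min_width=6, slack=7)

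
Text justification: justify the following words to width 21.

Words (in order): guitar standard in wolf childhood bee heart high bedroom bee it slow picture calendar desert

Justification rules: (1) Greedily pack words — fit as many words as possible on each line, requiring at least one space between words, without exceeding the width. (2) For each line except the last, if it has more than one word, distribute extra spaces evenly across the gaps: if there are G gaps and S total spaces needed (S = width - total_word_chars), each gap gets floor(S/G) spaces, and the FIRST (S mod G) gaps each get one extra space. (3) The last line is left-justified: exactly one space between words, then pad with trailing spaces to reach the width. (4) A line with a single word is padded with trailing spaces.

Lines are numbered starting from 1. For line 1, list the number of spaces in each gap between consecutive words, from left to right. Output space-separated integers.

Answer: 3 2

Derivation:
Line 1: ['guitar', 'standard', 'in'] (min_width=18, slack=3)
Line 2: ['wolf', 'childhood', 'bee'] (min_width=18, slack=3)
Line 3: ['heart', 'high', 'bedroom'] (min_width=18, slack=3)
Line 4: ['bee', 'it', 'slow', 'picture'] (min_width=19, slack=2)
Line 5: ['calendar', 'desert'] (min_width=15, slack=6)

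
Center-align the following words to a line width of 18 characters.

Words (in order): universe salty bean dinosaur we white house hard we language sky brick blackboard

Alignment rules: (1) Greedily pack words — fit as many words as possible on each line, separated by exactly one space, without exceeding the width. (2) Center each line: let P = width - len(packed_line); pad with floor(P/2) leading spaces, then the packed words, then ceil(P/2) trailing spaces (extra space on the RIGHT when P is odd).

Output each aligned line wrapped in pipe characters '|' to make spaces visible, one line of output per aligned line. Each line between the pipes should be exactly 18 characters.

Line 1: ['universe', 'salty'] (min_width=14, slack=4)
Line 2: ['bean', 'dinosaur', 'we'] (min_width=16, slack=2)
Line 3: ['white', 'house', 'hard'] (min_width=16, slack=2)
Line 4: ['we', 'language', 'sky'] (min_width=15, slack=3)
Line 5: ['brick', 'blackboard'] (min_width=16, slack=2)

Answer: |  universe salty  |
| bean dinosaur we |
| white house hard |
| we language sky  |
| brick blackboard |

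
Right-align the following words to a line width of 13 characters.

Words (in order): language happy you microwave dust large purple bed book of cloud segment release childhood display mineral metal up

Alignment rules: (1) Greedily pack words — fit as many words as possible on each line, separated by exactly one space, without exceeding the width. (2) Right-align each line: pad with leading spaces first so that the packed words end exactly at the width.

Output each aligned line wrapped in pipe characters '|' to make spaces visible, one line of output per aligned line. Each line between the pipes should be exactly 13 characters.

Line 1: ['language'] (min_width=8, slack=5)
Line 2: ['happy', 'you'] (min_width=9, slack=4)
Line 3: ['microwave'] (min_width=9, slack=4)
Line 4: ['dust', 'large'] (min_width=10, slack=3)
Line 5: ['purple', 'bed'] (min_width=10, slack=3)
Line 6: ['book', 'of', 'cloud'] (min_width=13, slack=0)
Line 7: ['segment'] (min_width=7, slack=6)
Line 8: ['release'] (min_width=7, slack=6)
Line 9: ['childhood'] (min_width=9, slack=4)
Line 10: ['display'] (min_width=7, slack=6)
Line 11: ['mineral', 'metal'] (min_width=13, slack=0)
Line 12: ['up'] (min_width=2, slack=11)

Answer: |     language|
|    happy you|
|    microwave|
|   dust large|
|   purple bed|
|book of cloud|
|      segment|
|      release|
|    childhood|
|      display|
|mineral metal|
|           up|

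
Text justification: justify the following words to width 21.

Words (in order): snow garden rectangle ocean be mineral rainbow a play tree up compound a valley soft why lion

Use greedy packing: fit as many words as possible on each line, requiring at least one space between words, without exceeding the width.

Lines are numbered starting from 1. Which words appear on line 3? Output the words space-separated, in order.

Line 1: ['snow', 'garden', 'rectangle'] (min_width=21, slack=0)
Line 2: ['ocean', 'be', 'mineral'] (min_width=16, slack=5)
Line 3: ['rainbow', 'a', 'play', 'tree'] (min_width=19, slack=2)
Line 4: ['up', 'compound', 'a', 'valley'] (min_width=20, slack=1)
Line 5: ['soft', 'why', 'lion'] (min_width=13, slack=8)

Answer: rainbow a play tree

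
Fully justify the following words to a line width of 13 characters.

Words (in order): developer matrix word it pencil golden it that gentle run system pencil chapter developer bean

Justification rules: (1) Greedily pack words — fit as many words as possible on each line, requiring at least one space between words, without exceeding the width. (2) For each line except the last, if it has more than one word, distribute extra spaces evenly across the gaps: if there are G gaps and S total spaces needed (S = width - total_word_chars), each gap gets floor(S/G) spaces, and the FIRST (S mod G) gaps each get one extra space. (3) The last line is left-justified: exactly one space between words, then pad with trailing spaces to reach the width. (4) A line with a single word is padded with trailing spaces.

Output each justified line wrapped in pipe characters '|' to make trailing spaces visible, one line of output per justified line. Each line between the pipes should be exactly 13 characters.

Line 1: ['developer'] (min_width=9, slack=4)
Line 2: ['matrix', 'word'] (min_width=11, slack=2)
Line 3: ['it', 'pencil'] (min_width=9, slack=4)
Line 4: ['golden', 'it'] (min_width=9, slack=4)
Line 5: ['that', 'gentle'] (min_width=11, slack=2)
Line 6: ['run', 'system'] (min_width=10, slack=3)
Line 7: ['pencil'] (min_width=6, slack=7)
Line 8: ['chapter'] (min_width=7, slack=6)
Line 9: ['developer'] (min_width=9, slack=4)
Line 10: ['bean'] (min_width=4, slack=9)

Answer: |developer    |
|matrix   word|
|it     pencil|
|golden     it|
|that   gentle|
|run    system|
|pencil       |
|chapter      |
|developer    |
|bean         |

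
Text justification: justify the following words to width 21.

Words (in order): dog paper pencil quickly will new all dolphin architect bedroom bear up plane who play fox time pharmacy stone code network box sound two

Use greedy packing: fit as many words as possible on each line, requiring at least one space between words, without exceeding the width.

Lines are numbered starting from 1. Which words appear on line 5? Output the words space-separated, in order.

Answer: who play fox time

Derivation:
Line 1: ['dog', 'paper', 'pencil'] (min_width=16, slack=5)
Line 2: ['quickly', 'will', 'new', 'all'] (min_width=20, slack=1)
Line 3: ['dolphin', 'architect'] (min_width=17, slack=4)
Line 4: ['bedroom', 'bear', 'up', 'plane'] (min_width=21, slack=0)
Line 5: ['who', 'play', 'fox', 'time'] (min_width=17, slack=4)
Line 6: ['pharmacy', 'stone', 'code'] (min_width=19, slack=2)
Line 7: ['network', 'box', 'sound', 'two'] (min_width=21, slack=0)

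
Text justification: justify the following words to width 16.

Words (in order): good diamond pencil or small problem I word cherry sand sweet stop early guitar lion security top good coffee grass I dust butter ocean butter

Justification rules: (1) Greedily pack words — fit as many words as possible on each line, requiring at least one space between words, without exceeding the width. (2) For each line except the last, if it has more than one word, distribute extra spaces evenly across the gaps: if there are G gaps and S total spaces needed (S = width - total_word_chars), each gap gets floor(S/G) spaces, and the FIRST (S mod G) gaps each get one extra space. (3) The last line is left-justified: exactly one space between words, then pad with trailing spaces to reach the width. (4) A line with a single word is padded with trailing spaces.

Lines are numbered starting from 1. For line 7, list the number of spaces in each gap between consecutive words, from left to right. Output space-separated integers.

Answer: 5

Derivation:
Line 1: ['good', 'diamond'] (min_width=12, slack=4)
Line 2: ['pencil', 'or', 'small'] (min_width=15, slack=1)
Line 3: ['problem', 'I', 'word'] (min_width=14, slack=2)
Line 4: ['cherry', 'sand'] (min_width=11, slack=5)
Line 5: ['sweet', 'stop', 'early'] (min_width=16, slack=0)
Line 6: ['guitar', 'lion'] (min_width=11, slack=5)
Line 7: ['security', 'top'] (min_width=12, slack=4)
Line 8: ['good', 'coffee'] (min_width=11, slack=5)
Line 9: ['grass', 'I', 'dust'] (min_width=12, slack=4)
Line 10: ['butter', 'ocean'] (min_width=12, slack=4)
Line 11: ['butter'] (min_width=6, slack=10)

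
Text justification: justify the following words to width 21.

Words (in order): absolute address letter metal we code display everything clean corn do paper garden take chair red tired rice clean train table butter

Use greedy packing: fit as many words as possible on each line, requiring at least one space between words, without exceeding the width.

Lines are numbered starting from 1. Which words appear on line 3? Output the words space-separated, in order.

Answer: display everything

Derivation:
Line 1: ['absolute', 'address'] (min_width=16, slack=5)
Line 2: ['letter', 'metal', 'we', 'code'] (min_width=20, slack=1)
Line 3: ['display', 'everything'] (min_width=18, slack=3)
Line 4: ['clean', 'corn', 'do', 'paper'] (min_width=19, slack=2)
Line 5: ['garden', 'take', 'chair', 'red'] (min_width=21, slack=0)
Line 6: ['tired', 'rice', 'clean'] (min_width=16, slack=5)
Line 7: ['train', 'table', 'butter'] (min_width=18, slack=3)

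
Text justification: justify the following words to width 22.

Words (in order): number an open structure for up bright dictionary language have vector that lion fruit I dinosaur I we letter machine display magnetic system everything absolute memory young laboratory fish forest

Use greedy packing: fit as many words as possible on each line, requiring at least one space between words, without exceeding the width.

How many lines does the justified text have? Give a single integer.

Line 1: ['number', 'an', 'open'] (min_width=14, slack=8)
Line 2: ['structure', 'for', 'up'] (min_width=16, slack=6)
Line 3: ['bright', 'dictionary'] (min_width=17, slack=5)
Line 4: ['language', 'have', 'vector'] (min_width=20, slack=2)
Line 5: ['that', 'lion', 'fruit', 'I'] (min_width=17, slack=5)
Line 6: ['dinosaur', 'I', 'we', 'letter'] (min_width=20, slack=2)
Line 7: ['machine', 'display'] (min_width=15, slack=7)
Line 8: ['magnetic', 'system'] (min_width=15, slack=7)
Line 9: ['everything', 'absolute'] (min_width=19, slack=3)
Line 10: ['memory', 'young'] (min_width=12, slack=10)
Line 11: ['laboratory', 'fish', 'forest'] (min_width=22, slack=0)
Total lines: 11

Answer: 11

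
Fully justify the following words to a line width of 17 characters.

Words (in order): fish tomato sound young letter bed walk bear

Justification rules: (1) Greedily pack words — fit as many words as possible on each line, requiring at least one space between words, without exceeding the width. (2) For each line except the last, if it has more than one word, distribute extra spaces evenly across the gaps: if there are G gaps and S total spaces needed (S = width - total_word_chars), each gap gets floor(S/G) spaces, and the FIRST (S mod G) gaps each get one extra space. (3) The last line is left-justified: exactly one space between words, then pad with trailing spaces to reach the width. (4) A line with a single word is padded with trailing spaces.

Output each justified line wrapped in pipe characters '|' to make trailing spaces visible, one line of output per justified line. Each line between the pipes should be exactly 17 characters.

Line 1: ['fish', 'tomato', 'sound'] (min_width=17, slack=0)
Line 2: ['young', 'letter', 'bed'] (min_width=16, slack=1)
Line 3: ['walk', 'bear'] (min_width=9, slack=8)

Answer: |fish tomato sound|
|young  letter bed|
|walk bear        |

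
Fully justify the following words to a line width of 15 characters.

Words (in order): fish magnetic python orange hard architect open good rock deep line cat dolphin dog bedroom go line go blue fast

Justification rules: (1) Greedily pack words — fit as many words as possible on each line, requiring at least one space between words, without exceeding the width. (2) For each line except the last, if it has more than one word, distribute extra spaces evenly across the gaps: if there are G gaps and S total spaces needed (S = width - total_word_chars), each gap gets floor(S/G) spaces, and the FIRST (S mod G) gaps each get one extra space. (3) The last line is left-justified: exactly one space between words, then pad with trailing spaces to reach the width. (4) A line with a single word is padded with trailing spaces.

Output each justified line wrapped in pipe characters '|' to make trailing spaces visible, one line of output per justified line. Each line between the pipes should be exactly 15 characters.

Answer: |fish   magnetic|
|python   orange|
|hard  architect|
|open  good rock|
|deep  line  cat|
|dolphin     dog|
|bedroom go line|
|go blue fast   |

Derivation:
Line 1: ['fish', 'magnetic'] (min_width=13, slack=2)
Line 2: ['python', 'orange'] (min_width=13, slack=2)
Line 3: ['hard', 'architect'] (min_width=14, slack=1)
Line 4: ['open', 'good', 'rock'] (min_width=14, slack=1)
Line 5: ['deep', 'line', 'cat'] (min_width=13, slack=2)
Line 6: ['dolphin', 'dog'] (min_width=11, slack=4)
Line 7: ['bedroom', 'go', 'line'] (min_width=15, slack=0)
Line 8: ['go', 'blue', 'fast'] (min_width=12, slack=3)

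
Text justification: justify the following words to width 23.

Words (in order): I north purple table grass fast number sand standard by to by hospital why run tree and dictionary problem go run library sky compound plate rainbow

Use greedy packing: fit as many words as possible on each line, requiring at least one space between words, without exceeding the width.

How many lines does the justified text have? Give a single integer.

Answer: 7

Derivation:
Line 1: ['I', 'north', 'purple', 'table'] (min_width=20, slack=3)
Line 2: ['grass', 'fast', 'number', 'sand'] (min_width=22, slack=1)
Line 3: ['standard', 'by', 'to', 'by'] (min_width=17, slack=6)
Line 4: ['hospital', 'why', 'run', 'tree'] (min_width=21, slack=2)
Line 5: ['and', 'dictionary', 'problem'] (min_width=22, slack=1)
Line 6: ['go', 'run', 'library', 'sky'] (min_width=18, slack=5)
Line 7: ['compound', 'plate', 'rainbow'] (min_width=22, slack=1)
Total lines: 7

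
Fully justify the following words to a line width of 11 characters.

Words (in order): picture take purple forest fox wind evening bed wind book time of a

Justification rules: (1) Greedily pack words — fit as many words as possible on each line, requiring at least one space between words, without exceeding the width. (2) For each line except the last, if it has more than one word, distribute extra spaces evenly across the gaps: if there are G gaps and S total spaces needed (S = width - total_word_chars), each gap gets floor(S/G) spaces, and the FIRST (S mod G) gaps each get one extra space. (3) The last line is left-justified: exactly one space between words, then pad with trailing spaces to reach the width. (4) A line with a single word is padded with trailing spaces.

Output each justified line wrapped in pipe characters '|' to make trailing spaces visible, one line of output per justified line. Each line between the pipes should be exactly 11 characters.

Line 1: ['picture'] (min_width=7, slack=4)
Line 2: ['take', 'purple'] (min_width=11, slack=0)
Line 3: ['forest', 'fox'] (min_width=10, slack=1)
Line 4: ['wind'] (min_width=4, slack=7)
Line 5: ['evening', 'bed'] (min_width=11, slack=0)
Line 6: ['wind', 'book'] (min_width=9, slack=2)
Line 7: ['time', 'of', 'a'] (min_width=9, slack=2)

Answer: |picture    |
|take purple|
|forest  fox|
|wind       |
|evening bed|
|wind   book|
|time of a  |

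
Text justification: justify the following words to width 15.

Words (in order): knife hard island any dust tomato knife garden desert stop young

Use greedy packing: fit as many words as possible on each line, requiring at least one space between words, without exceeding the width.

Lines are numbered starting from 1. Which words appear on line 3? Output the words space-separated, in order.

Answer: tomato knife

Derivation:
Line 1: ['knife', 'hard'] (min_width=10, slack=5)
Line 2: ['island', 'any', 'dust'] (min_width=15, slack=0)
Line 3: ['tomato', 'knife'] (min_width=12, slack=3)
Line 4: ['garden', 'desert'] (min_width=13, slack=2)
Line 5: ['stop', 'young'] (min_width=10, slack=5)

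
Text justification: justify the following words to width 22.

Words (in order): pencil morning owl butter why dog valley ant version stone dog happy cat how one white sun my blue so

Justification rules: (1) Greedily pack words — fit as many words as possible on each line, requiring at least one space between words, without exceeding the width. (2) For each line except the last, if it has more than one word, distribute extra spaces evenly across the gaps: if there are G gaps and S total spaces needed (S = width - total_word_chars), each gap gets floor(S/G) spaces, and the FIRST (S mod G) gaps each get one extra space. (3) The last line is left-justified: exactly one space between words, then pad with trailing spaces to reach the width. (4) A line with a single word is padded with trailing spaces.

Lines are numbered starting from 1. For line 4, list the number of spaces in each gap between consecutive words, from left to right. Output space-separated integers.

Answer: 3 3 2

Derivation:
Line 1: ['pencil', 'morning', 'owl'] (min_width=18, slack=4)
Line 2: ['butter', 'why', 'dog', 'valley'] (min_width=21, slack=1)
Line 3: ['ant', 'version', 'stone', 'dog'] (min_width=21, slack=1)
Line 4: ['happy', 'cat', 'how', 'one'] (min_width=17, slack=5)
Line 5: ['white', 'sun', 'my', 'blue', 'so'] (min_width=20, slack=2)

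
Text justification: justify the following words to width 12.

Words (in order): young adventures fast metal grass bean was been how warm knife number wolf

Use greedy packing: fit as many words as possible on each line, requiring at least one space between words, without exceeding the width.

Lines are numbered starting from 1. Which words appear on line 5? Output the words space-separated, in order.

Answer: was been how

Derivation:
Line 1: ['young'] (min_width=5, slack=7)
Line 2: ['adventures'] (min_width=10, slack=2)
Line 3: ['fast', 'metal'] (min_width=10, slack=2)
Line 4: ['grass', 'bean'] (min_width=10, slack=2)
Line 5: ['was', 'been', 'how'] (min_width=12, slack=0)
Line 6: ['warm', 'knife'] (min_width=10, slack=2)
Line 7: ['number', 'wolf'] (min_width=11, slack=1)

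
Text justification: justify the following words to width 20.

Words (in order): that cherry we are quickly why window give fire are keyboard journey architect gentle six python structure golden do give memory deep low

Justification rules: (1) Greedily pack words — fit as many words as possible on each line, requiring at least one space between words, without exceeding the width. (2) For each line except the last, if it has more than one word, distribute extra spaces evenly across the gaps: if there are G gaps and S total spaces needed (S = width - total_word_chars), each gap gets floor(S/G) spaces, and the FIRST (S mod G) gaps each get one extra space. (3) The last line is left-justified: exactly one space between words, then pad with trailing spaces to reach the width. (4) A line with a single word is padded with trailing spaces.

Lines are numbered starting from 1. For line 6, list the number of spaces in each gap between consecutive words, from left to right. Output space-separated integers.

Line 1: ['that', 'cherry', 'we', 'are'] (min_width=18, slack=2)
Line 2: ['quickly', 'why', 'window'] (min_width=18, slack=2)
Line 3: ['give', 'fire', 'are'] (min_width=13, slack=7)
Line 4: ['keyboard', 'journey'] (min_width=16, slack=4)
Line 5: ['architect', 'gentle', 'six'] (min_width=20, slack=0)
Line 6: ['python', 'structure'] (min_width=16, slack=4)
Line 7: ['golden', 'do', 'give'] (min_width=14, slack=6)
Line 8: ['memory', 'deep', 'low'] (min_width=15, slack=5)

Answer: 5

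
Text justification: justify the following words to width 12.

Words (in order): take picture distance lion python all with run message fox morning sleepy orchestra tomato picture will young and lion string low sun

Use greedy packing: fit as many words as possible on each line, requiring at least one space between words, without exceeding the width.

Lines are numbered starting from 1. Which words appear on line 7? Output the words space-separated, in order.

Line 1: ['take', 'picture'] (min_width=12, slack=0)
Line 2: ['distance'] (min_width=8, slack=4)
Line 3: ['lion', 'python'] (min_width=11, slack=1)
Line 4: ['all', 'with', 'run'] (min_width=12, slack=0)
Line 5: ['message', 'fox'] (min_width=11, slack=1)
Line 6: ['morning'] (min_width=7, slack=5)
Line 7: ['sleepy'] (min_width=6, slack=6)
Line 8: ['orchestra'] (min_width=9, slack=3)
Line 9: ['tomato'] (min_width=6, slack=6)
Line 10: ['picture', 'will'] (min_width=12, slack=0)
Line 11: ['young', 'and'] (min_width=9, slack=3)
Line 12: ['lion', 'string'] (min_width=11, slack=1)
Line 13: ['low', 'sun'] (min_width=7, slack=5)

Answer: sleepy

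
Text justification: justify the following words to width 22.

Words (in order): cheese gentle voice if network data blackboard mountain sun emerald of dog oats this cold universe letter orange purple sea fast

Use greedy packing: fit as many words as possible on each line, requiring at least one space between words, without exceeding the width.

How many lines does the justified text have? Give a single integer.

Line 1: ['cheese', 'gentle', 'voice', 'if'] (min_width=22, slack=0)
Line 2: ['network', 'data'] (min_width=12, slack=10)
Line 3: ['blackboard', 'mountain'] (min_width=19, slack=3)
Line 4: ['sun', 'emerald', 'of', 'dog'] (min_width=18, slack=4)
Line 5: ['oats', 'this', 'cold'] (min_width=14, slack=8)
Line 6: ['universe', 'letter', 'orange'] (min_width=22, slack=0)
Line 7: ['purple', 'sea', 'fast'] (min_width=15, slack=7)
Total lines: 7

Answer: 7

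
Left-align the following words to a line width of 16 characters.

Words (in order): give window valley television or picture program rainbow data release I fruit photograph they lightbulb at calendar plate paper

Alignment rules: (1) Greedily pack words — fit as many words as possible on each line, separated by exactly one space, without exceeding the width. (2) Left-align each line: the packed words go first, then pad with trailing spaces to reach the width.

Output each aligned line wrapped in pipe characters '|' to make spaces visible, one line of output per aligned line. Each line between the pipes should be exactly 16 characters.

Line 1: ['give', 'window'] (min_width=11, slack=5)
Line 2: ['valley'] (min_width=6, slack=10)
Line 3: ['television', 'or'] (min_width=13, slack=3)
Line 4: ['picture', 'program'] (min_width=15, slack=1)
Line 5: ['rainbow', 'data'] (min_width=12, slack=4)
Line 6: ['release', 'I', 'fruit'] (min_width=15, slack=1)
Line 7: ['photograph', 'they'] (min_width=15, slack=1)
Line 8: ['lightbulb', 'at'] (min_width=12, slack=4)
Line 9: ['calendar', 'plate'] (min_width=14, slack=2)
Line 10: ['paper'] (min_width=5, slack=11)

Answer: |give window     |
|valley          |
|television or   |
|picture program |
|rainbow data    |
|release I fruit |
|photograph they |
|lightbulb at    |
|calendar plate  |
|paper           |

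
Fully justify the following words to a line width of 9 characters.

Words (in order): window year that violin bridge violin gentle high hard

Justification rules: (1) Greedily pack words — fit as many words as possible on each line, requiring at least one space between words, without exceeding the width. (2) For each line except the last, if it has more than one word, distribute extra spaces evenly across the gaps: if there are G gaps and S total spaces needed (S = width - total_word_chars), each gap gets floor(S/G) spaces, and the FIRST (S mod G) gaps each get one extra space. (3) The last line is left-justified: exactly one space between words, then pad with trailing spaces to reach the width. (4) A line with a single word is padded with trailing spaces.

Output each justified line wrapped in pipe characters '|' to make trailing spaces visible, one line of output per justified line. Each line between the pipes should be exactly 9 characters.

Line 1: ['window'] (min_width=6, slack=3)
Line 2: ['year', 'that'] (min_width=9, slack=0)
Line 3: ['violin'] (min_width=6, slack=3)
Line 4: ['bridge'] (min_width=6, slack=3)
Line 5: ['violin'] (min_width=6, slack=3)
Line 6: ['gentle'] (min_width=6, slack=3)
Line 7: ['high', 'hard'] (min_width=9, slack=0)

Answer: |window   |
|year that|
|violin   |
|bridge   |
|violin   |
|gentle   |
|high hard|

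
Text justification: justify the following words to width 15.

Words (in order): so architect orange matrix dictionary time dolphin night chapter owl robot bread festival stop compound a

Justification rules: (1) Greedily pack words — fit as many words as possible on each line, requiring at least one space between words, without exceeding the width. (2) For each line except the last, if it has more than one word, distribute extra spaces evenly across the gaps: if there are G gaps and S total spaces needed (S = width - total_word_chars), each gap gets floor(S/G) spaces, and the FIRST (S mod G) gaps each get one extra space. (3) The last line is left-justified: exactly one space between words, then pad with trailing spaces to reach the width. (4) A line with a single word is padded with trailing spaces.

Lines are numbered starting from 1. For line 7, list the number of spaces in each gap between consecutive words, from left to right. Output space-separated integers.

Answer: 3

Derivation:
Line 1: ['so', 'architect'] (min_width=12, slack=3)
Line 2: ['orange', 'matrix'] (min_width=13, slack=2)
Line 3: ['dictionary', 'time'] (min_width=15, slack=0)
Line 4: ['dolphin', 'night'] (min_width=13, slack=2)
Line 5: ['chapter', 'owl'] (min_width=11, slack=4)
Line 6: ['robot', 'bread'] (min_width=11, slack=4)
Line 7: ['festival', 'stop'] (min_width=13, slack=2)
Line 8: ['compound', 'a'] (min_width=10, slack=5)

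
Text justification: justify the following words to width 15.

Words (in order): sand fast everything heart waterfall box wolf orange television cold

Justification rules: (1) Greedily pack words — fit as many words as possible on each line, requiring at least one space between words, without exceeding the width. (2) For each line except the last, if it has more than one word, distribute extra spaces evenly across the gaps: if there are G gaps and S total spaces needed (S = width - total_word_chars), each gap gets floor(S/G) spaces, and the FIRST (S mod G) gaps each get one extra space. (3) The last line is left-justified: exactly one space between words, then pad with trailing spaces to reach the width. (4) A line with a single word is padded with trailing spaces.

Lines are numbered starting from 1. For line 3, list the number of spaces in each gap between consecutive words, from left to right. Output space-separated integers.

Line 1: ['sand', 'fast'] (min_width=9, slack=6)
Line 2: ['everything'] (min_width=10, slack=5)
Line 3: ['heart', 'waterfall'] (min_width=15, slack=0)
Line 4: ['box', 'wolf', 'orange'] (min_width=15, slack=0)
Line 5: ['television', 'cold'] (min_width=15, slack=0)

Answer: 1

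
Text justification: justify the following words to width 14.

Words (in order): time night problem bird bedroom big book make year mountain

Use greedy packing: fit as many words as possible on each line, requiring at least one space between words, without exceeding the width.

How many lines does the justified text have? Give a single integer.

Line 1: ['time', 'night'] (min_width=10, slack=4)
Line 2: ['problem', 'bird'] (min_width=12, slack=2)
Line 3: ['bedroom', 'big'] (min_width=11, slack=3)
Line 4: ['book', 'make', 'year'] (min_width=14, slack=0)
Line 5: ['mountain'] (min_width=8, slack=6)
Total lines: 5

Answer: 5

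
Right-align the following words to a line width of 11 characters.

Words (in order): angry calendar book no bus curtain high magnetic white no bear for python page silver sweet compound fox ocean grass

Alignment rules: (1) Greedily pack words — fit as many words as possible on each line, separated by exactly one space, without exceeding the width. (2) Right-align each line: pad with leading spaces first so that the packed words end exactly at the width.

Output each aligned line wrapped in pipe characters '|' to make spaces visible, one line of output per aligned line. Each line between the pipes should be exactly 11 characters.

Answer: |      angry|
|   calendar|
|book no bus|
|    curtain|
|       high|
|   magnetic|
|   white no|
|   bear for|
|python page|
|     silver|
|      sweet|
|   compound|
|  fox ocean|
|      grass|

Derivation:
Line 1: ['angry'] (min_width=5, slack=6)
Line 2: ['calendar'] (min_width=8, slack=3)
Line 3: ['book', 'no', 'bus'] (min_width=11, slack=0)
Line 4: ['curtain'] (min_width=7, slack=4)
Line 5: ['high'] (min_width=4, slack=7)
Line 6: ['magnetic'] (min_width=8, slack=3)
Line 7: ['white', 'no'] (min_width=8, slack=3)
Line 8: ['bear', 'for'] (min_width=8, slack=3)
Line 9: ['python', 'page'] (min_width=11, slack=0)
Line 10: ['silver'] (min_width=6, slack=5)
Line 11: ['sweet'] (min_width=5, slack=6)
Line 12: ['compound'] (min_width=8, slack=3)
Line 13: ['fox', 'ocean'] (min_width=9, slack=2)
Line 14: ['grass'] (min_width=5, slack=6)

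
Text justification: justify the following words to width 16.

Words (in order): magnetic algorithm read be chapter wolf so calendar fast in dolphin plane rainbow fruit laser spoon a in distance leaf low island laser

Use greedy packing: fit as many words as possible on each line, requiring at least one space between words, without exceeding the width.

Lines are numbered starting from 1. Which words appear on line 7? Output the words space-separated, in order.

Line 1: ['magnetic'] (min_width=8, slack=8)
Line 2: ['algorithm', 'read'] (min_width=14, slack=2)
Line 3: ['be', 'chapter', 'wolf'] (min_width=15, slack=1)
Line 4: ['so', 'calendar', 'fast'] (min_width=16, slack=0)
Line 5: ['in', 'dolphin', 'plane'] (min_width=16, slack=0)
Line 6: ['rainbow', 'fruit'] (min_width=13, slack=3)
Line 7: ['laser', 'spoon', 'a', 'in'] (min_width=16, slack=0)
Line 8: ['distance', 'leaf'] (min_width=13, slack=3)
Line 9: ['low', 'island', 'laser'] (min_width=16, slack=0)

Answer: laser spoon a in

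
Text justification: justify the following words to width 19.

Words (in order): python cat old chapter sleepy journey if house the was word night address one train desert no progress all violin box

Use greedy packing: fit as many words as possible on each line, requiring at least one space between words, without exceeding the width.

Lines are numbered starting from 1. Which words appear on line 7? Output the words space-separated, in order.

Line 1: ['python', 'cat', 'old'] (min_width=14, slack=5)
Line 2: ['chapter', 'sleepy'] (min_width=14, slack=5)
Line 3: ['journey', 'if', 'house'] (min_width=16, slack=3)
Line 4: ['the', 'was', 'word', 'night'] (min_width=18, slack=1)
Line 5: ['address', 'one', 'train'] (min_width=17, slack=2)
Line 6: ['desert', 'no', 'progress'] (min_width=18, slack=1)
Line 7: ['all', 'violin', 'box'] (min_width=14, slack=5)

Answer: all violin box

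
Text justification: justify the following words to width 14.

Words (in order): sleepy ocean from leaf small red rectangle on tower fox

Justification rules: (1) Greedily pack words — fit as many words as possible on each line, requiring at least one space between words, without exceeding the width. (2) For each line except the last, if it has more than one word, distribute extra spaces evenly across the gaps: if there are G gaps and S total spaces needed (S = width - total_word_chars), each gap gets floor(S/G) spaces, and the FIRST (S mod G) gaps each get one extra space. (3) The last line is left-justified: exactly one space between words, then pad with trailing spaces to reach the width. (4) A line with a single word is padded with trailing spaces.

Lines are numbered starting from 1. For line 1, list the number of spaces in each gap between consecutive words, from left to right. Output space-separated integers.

Line 1: ['sleepy', 'ocean'] (min_width=12, slack=2)
Line 2: ['from', 'leaf'] (min_width=9, slack=5)
Line 3: ['small', 'red'] (min_width=9, slack=5)
Line 4: ['rectangle', 'on'] (min_width=12, slack=2)
Line 5: ['tower', 'fox'] (min_width=9, slack=5)

Answer: 3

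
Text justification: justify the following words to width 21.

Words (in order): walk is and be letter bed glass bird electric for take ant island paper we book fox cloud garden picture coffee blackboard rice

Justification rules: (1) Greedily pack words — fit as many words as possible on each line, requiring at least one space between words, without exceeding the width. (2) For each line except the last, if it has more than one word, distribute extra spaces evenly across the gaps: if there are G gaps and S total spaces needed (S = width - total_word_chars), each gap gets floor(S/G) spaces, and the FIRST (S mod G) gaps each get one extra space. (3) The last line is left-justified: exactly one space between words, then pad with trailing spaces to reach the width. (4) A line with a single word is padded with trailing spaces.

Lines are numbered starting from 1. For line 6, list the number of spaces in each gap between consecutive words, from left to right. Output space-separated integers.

Line 1: ['walk', 'is', 'and', 'be', 'letter'] (min_width=21, slack=0)
Line 2: ['bed', 'glass', 'bird'] (min_width=14, slack=7)
Line 3: ['electric', 'for', 'take', 'ant'] (min_width=21, slack=0)
Line 4: ['island', 'paper', 'we', 'book'] (min_width=20, slack=1)
Line 5: ['fox', 'cloud', 'garden'] (min_width=16, slack=5)
Line 6: ['picture', 'coffee'] (min_width=14, slack=7)
Line 7: ['blackboard', 'rice'] (min_width=15, slack=6)

Answer: 8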